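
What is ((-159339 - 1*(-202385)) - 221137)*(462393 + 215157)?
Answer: -120665557050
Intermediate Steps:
((-159339 - 1*(-202385)) - 221137)*(462393 + 215157) = ((-159339 + 202385) - 221137)*677550 = (43046 - 221137)*677550 = -178091*677550 = -120665557050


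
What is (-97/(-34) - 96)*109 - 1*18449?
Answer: -972469/34 ≈ -28602.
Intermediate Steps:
(-97/(-34) - 96)*109 - 1*18449 = (-97*(-1/34) - 96)*109 - 18449 = (97/34 - 96)*109 - 18449 = -3167/34*109 - 18449 = -345203/34 - 18449 = -972469/34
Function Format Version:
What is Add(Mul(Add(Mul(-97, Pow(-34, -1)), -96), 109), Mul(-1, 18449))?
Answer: Rational(-972469, 34) ≈ -28602.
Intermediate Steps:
Add(Mul(Add(Mul(-97, Pow(-34, -1)), -96), 109), Mul(-1, 18449)) = Add(Mul(Add(Mul(-97, Rational(-1, 34)), -96), 109), -18449) = Add(Mul(Add(Rational(97, 34), -96), 109), -18449) = Add(Mul(Rational(-3167, 34), 109), -18449) = Add(Rational(-345203, 34), -18449) = Rational(-972469, 34)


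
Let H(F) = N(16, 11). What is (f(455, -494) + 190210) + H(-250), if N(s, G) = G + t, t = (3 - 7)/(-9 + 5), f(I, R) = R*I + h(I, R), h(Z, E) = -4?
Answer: -34552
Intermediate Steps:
f(I, R) = -4 + I*R (f(I, R) = R*I - 4 = I*R - 4 = -4 + I*R)
t = 1 (t = -4/(-4) = -4*(-¼) = 1)
N(s, G) = 1 + G (N(s, G) = G + 1 = 1 + G)
H(F) = 12 (H(F) = 1 + 11 = 12)
(f(455, -494) + 190210) + H(-250) = ((-4 + 455*(-494)) + 190210) + 12 = ((-4 - 224770) + 190210) + 12 = (-224774 + 190210) + 12 = -34564 + 12 = -34552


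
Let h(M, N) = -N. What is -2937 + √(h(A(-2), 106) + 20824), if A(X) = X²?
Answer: -2937 + 3*√2302 ≈ -2793.1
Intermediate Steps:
-2937 + √(h(A(-2), 106) + 20824) = -2937 + √(-1*106 + 20824) = -2937 + √(-106 + 20824) = -2937 + √20718 = -2937 + 3*√2302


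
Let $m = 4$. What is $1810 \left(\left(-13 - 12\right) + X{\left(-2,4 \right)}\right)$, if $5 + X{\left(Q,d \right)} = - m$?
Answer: $-61540$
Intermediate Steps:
$X{\left(Q,d \right)} = -9$ ($X{\left(Q,d \right)} = -5 - 4 = -9$)
$1810 \left(\left(-13 - 12\right) + X{\left(-2,4 \right)}\right) = 1810 \left(\left(-13 - 12\right) - 9\right) = 1810 \left(-25 - 9\right) = 1810 \left(-34\right) = -61540$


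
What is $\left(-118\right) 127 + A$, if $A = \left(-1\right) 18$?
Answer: $-15004$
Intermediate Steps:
$A = -18$
$\left(-118\right) 127 + A = \left(-118\right) 127 - 18 = -14986 - 18 = -15004$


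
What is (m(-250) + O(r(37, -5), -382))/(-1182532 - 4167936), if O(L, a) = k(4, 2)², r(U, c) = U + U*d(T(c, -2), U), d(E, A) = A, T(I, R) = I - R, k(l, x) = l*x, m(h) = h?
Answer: 93/2675234 ≈ 3.4763e-5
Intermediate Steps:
r(U, c) = U + U² (r(U, c) = U + U*U = U + U²)
O(L, a) = 64 (O(L, a) = (4*2)² = 8² = 64)
(m(-250) + O(r(37, -5), -382))/(-1182532 - 4167936) = (-250 + 64)/(-1182532 - 4167936) = -186/(-5350468) = -186*(-1/5350468) = 93/2675234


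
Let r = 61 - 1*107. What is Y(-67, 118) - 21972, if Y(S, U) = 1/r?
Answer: -1010713/46 ≈ -21972.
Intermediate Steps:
r = -46 (r = 61 - 107 = -46)
Y(S, U) = -1/46 (Y(S, U) = 1/(-46) = -1/46)
Y(-67, 118) - 21972 = -1/46 - 21972 = -1010713/46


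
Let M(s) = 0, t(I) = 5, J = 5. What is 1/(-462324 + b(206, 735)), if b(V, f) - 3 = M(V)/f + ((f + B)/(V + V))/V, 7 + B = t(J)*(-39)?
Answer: -84872/39238107379 ≈ -2.1630e-6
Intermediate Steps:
B = -202 (B = -7 + 5*(-39) = -7 - 195 = -202)
b(V, f) = 3 + (-202 + f)/(2*V²) (b(V, f) = 3 + (0/f + ((f - 202)/(V + V))/V) = 3 + (0 + ((-202 + f)/((2*V)))/V) = 3 + (0 + ((-202 + f)*(1/(2*V)))/V) = 3 + (0 + ((-202 + f)/(2*V))/V) = 3 + (0 + (-202 + f)/(2*V²)) = 3 + (-202 + f)/(2*V²))
1/(-462324 + b(206, 735)) = 1/(-462324 + (½)*(-202 + 735 + 6*206²)/206²) = 1/(-462324 + (½)*(1/42436)*(-202 + 735 + 6*42436)) = 1/(-462324 + (½)*(1/42436)*(-202 + 735 + 254616)) = 1/(-462324 + (½)*(1/42436)*255149) = 1/(-462324 + 255149/84872) = 1/(-39238107379/84872) = -84872/39238107379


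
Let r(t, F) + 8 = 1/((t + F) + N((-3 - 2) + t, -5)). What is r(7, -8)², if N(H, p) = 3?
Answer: 225/4 ≈ 56.250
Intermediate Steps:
r(t, F) = -8 + 1/(3 + F + t) (r(t, F) = -8 + 1/((t + F) + 3) = -8 + 1/((F + t) + 3) = -8 + 1/(3 + F + t))
r(7, -8)² = ((-23 - 8*(-8) - 8*7)/(3 - 8 + 7))² = ((-23 + 64 - 56)/2)² = ((½)*(-15))² = (-15/2)² = 225/4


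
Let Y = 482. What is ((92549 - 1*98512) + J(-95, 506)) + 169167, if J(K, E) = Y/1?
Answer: 163686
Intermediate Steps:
J(K, E) = 482 (J(K, E) = 482/1 = 482*1 = 482)
((92549 - 1*98512) + J(-95, 506)) + 169167 = ((92549 - 1*98512) + 482) + 169167 = ((92549 - 98512) + 482) + 169167 = (-5963 + 482) + 169167 = -5481 + 169167 = 163686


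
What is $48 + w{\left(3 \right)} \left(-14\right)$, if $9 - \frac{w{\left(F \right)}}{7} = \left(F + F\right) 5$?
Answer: $2106$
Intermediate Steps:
$w{\left(F \right)} = 63 - 70 F$ ($w{\left(F \right)} = 63 - 7 \left(F + F\right) 5 = 63 - 7 \cdot 2 F 5 = 63 - 7 \cdot 10 F = 63 - 70 F$)
$48 + w{\left(3 \right)} \left(-14\right) = 48 + \left(63 - 210\right) \left(-14\right) = 48 - -2058 = 48 + 2058 = 2106$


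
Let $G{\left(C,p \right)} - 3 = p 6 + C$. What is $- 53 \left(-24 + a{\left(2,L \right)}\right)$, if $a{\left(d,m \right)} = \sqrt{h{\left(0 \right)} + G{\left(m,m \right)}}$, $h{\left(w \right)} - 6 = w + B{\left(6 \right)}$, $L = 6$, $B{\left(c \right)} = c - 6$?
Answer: $1272 - 53 \sqrt{51} \approx 893.5$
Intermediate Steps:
$B{\left(c \right)} = -6 + c$ ($B{\left(c \right)} = c - 6 = -6 + c$)
$h{\left(w \right)} = 6 + w$ ($h{\left(w \right)} = 6 + \left(w + \left(-6 + 6\right)\right) = 6 + \left(w + 0\right) = 6 + w$)
$G{\left(C,p \right)} = 3 + C + 6 p$ ($G{\left(C,p \right)} = 3 + \left(p 6 + C\right) = 3 + \left(6 p + C\right) = 3 + \left(C + 6 p\right) = 3 + C + 6 p$)
$a{\left(d,m \right)} = \sqrt{9 + 7 m}$ ($a{\left(d,m \right)} = \sqrt{\left(6 + 0\right) + \left(3 + m + 6 m\right)} = \sqrt{6 + \left(3 + 7 m\right)} = \sqrt{9 + 7 m}$)
$- 53 \left(-24 + a{\left(2,L \right)}\right) = - 53 \left(-24 + \sqrt{9 + 7 \cdot 6}\right) = - 53 \left(-24 + \sqrt{9 + 42}\right) = - 53 \left(-24 + \sqrt{51}\right) = 1272 - 53 \sqrt{51}$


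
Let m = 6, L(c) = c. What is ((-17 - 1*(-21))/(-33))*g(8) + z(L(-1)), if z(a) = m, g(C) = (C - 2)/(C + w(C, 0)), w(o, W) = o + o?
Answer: 197/33 ≈ 5.9697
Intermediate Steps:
w(o, W) = 2*o
g(C) = (-2 + C)/(3*C) (g(C) = (C - 2)/(C + 2*C) = (-2 + C)/((3*C)) = (-2 + C)*(1/(3*C)) = (-2 + C)/(3*C))
z(a) = 6
((-17 - 1*(-21))/(-33))*g(8) + z(L(-1)) = ((-17 - 1*(-21))/(-33))*((⅓)*(-2 + 8)/8) + 6 = ((-17 + 21)*(-1/33))*((⅓)*(⅛)*6) + 6 = (4*(-1/33))*(¼) + 6 = -4/33*¼ + 6 = -1/33 + 6 = 197/33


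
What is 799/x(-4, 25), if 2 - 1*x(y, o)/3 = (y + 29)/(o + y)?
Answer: 329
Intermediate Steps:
x(y, o) = 6 - 3*(29 + y)/(o + y) (x(y, o) = 6 - 3*(y + 29)/(o + y) = 6 - 3*(29 + y)/(o + y))
799/x(-4, 25) = 799/((3*(-29 - 4 + 2*25)/(25 - 4))) = 799/((3*(-29 - 4 + 50)/21)) = 799/((3*(1/21)*17)) = 799/(17/7) = 799*(7/17) = 329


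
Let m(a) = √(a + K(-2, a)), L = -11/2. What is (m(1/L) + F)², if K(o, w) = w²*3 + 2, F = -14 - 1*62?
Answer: 699128/121 - 304*√58/11 ≈ 5567.4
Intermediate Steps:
F = -76 (F = -14 - 62 = -76)
L = -11/2 (L = -11*½ = -11/2 ≈ -5.5000)
K(o, w) = 2 + 3*w² (K(o, w) = 3*w² + 2 = 2 + 3*w²)
m(a) = √(2 + a + 3*a²) (m(a) = √(a + (2 + 3*a²)) = √(2 + a + 3*a²))
(m(1/L) + F)² = (√(2 + 1/(-11/2) + 3*(1/(-11/2))²) - 76)² = (√(2 - 2/11 + 3*(-2/11)²) - 76)² = (√(2 - 2/11 + 3*(4/121)) - 76)² = (√(2 - 2/11 + 12/121) - 76)² = (√(232/121) - 76)² = (2*√58/11 - 76)² = (-76 + 2*√58/11)²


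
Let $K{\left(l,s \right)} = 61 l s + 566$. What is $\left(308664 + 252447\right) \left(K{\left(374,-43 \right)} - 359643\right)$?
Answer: $-751933067769$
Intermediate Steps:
$K{\left(l,s \right)} = 566 + 61 l s$ ($K{\left(l,s \right)} = 61 l s + 566 = 566 + 61 l s$)
$\left(308664 + 252447\right) \left(K{\left(374,-43 \right)} - 359643\right) = \left(308664 + 252447\right) \left(\left(566 + 61 \cdot 374 \left(-43\right)\right) - 359643\right) = 561111 \left(\left(566 - 981002\right) - 359643\right) = 561111 \left(-980436 - 359643\right) = 561111 \left(-1340079\right) = -751933067769$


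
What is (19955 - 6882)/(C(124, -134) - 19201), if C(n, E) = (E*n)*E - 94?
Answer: 13073/2207249 ≈ 0.0059228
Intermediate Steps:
C(n, E) = -94 + n*E² (C(n, E) = n*E² - 94 = -94 + n*E²)
(19955 - 6882)/(C(124, -134) - 19201) = (19955 - 6882)/((-94 + 124*(-134)²) - 19201) = 13073/((-94 + 124*17956) - 19201) = 13073/((-94 + 2226544) - 19201) = 13073/(2226450 - 19201) = 13073/2207249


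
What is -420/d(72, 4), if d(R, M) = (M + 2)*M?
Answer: -35/2 ≈ -17.500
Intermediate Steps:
d(R, M) = M*(2 + M) (d(R, M) = (2 + M)*M = M*(2 + M))
-420/d(72, 4) = -420*1/(4*(2 + 4)) = -420/(4*6) = -420/24 = -420*1/24 = -35/2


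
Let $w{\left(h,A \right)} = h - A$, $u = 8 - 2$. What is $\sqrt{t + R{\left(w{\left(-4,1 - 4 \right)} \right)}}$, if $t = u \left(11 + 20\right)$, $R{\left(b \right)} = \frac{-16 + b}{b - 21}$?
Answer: $\frac{\sqrt{90398}}{22} \approx 13.666$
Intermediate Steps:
$u = 6$ ($u = 8 - 2 = 6$)
$R{\left(b \right)} = \frac{-16 + b}{-21 + b}$
$t = 186$ ($t = 6 \left(11 + 20\right) = 6 \cdot 31 = 186$)
$\sqrt{t + R{\left(w{\left(-4,1 - 4 \right)} \right)}} = \sqrt{186 + \frac{-16 - 1}{-21 - 1}} = \sqrt{186 + \frac{1}{-22} \left(-17\right)} = \sqrt{186 - - \frac{17}{22}} = \sqrt{186 + \frac{17}{22}} = \sqrt{\frac{4109}{22}} = \frac{\sqrt{90398}}{22}$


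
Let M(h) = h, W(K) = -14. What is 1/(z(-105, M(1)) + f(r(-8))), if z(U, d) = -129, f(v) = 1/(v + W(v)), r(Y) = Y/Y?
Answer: -13/1678 ≈ -0.0077473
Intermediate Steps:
r(Y) = 1
f(v) = 1/(-14 + v) (f(v) = 1/(v - 14) = 1/(-14 + v))
1/(z(-105, M(1)) + f(r(-8))) = 1/(-129 + 1/(-14 + 1)) = 1/(-129 + 1/(-13)) = 1/(-129 - 1/13) = 1/(-1678/13) = -13/1678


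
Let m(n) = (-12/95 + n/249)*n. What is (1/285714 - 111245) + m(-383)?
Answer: -249182666618723/2252854890 ≈ -1.1061e+5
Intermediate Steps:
m(n) = n*(-12/95 + n/249) (m(n) = (-12*1/95 + n*(1/249))*n = (-12/95 + n/249)*n = n*(-12/95 + n/249))
(1/285714 - 111245) + m(-383) = (1/285714 - 111245) + (1/23655)*(-383)*(-2988 + 95*(-383)) = (1/285714 - 111245) + (1/23655)*(-383)*(-2988 - 36385) = -31784253929/285714 + (1/23655)*(-383)*(-39373) = -31784253929/285714 + 15079859/23655 = -249182666618723/2252854890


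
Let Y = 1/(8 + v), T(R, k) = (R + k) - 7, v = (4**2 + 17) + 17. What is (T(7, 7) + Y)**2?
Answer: 165649/3364 ≈ 49.242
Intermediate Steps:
v = 50 (v = (16 + 17) + 17 = 33 + 17 = 50)
T(R, k) = -7 + R + k
Y = 1/58 (Y = 1/(8 + 50) = 1/58 ≈ 0.017241)
(T(7, 7) + Y)**2 = ((-7 + 7 + 7) + 1/58)**2 = (7 + 1/58)**2 = (407/58)**2 = 165649/3364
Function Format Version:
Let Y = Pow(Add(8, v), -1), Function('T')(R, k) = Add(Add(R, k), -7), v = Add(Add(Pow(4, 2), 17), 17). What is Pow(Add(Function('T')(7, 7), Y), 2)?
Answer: Rational(165649, 3364) ≈ 49.242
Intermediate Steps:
v = 50 (v = Add(Add(16, 17), 17) = Add(33, 17) = 50)
Function('T')(R, k) = Add(-7, R, k)
Y = Rational(1, 58) (Y = Pow(Add(8, 50), -1) = Pow(58, -1) = Rational(1, 58) ≈ 0.017241)
Pow(Add(Function('T')(7, 7), Y), 2) = Pow(Add(Add(-7, 7, 7), Rational(1, 58)), 2) = Pow(Add(7, Rational(1, 58)), 2) = Pow(Rational(407, 58), 2) = Rational(165649, 3364)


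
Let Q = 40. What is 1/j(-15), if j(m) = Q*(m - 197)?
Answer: -1/8480 ≈ -0.00011792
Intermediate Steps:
j(m) = -7880 + 40*m (j(m) = 40*(m - 197) = 40*(-197 + m) = -7880 + 40*m)
1/j(-15) = 1/(-7880 + 40*(-15)) = 1/(-7880 - 600) = 1/(-8480) = -1/8480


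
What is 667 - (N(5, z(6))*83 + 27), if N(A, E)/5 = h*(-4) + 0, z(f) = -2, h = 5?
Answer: 8940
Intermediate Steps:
N(A, E) = -100 (N(A, E) = 5*(5*(-4) + 0) = 5*(-20 + 0) = 5*(-20) = -100)
667 - (N(5, z(6))*83 + 27) = 667 - (-100*83 + 27) = 667 - (-8300 + 27) = 667 - 1*(-8273) = 667 + 8273 = 8940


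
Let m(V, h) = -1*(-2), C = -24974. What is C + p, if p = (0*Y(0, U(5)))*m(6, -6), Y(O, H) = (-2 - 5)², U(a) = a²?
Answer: -24974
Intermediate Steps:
m(V, h) = 2
Y(O, H) = 49 (Y(O, H) = (-7)² = 49)
p = 0 (p = (0*49)*2 = 0*2 = 0)
C + p = -24974 + 0 = -24974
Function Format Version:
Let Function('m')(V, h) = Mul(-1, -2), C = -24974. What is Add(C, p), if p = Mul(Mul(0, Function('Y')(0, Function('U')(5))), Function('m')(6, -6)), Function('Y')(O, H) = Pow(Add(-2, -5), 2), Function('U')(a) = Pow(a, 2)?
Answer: -24974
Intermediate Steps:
Function('m')(V, h) = 2
Function('Y')(O, H) = 49 (Function('Y')(O, H) = Pow(-7, 2) = 49)
p = 0 (p = Mul(Mul(0, 49), 2) = Mul(0, 2) = 0)
Add(C, p) = Add(-24974, 0) = -24974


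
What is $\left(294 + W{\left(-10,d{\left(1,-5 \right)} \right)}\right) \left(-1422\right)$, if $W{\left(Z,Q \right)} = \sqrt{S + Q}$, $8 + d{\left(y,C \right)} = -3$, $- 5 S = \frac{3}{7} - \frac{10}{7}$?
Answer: $-418068 - \frac{4266 i \sqrt{30}}{5} \approx -4.1807 \cdot 10^{5} - 4673.2 i$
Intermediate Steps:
$S = \frac{1}{5}$ ($S = - \frac{\frac{3}{7} - \frac{10}{7}}{5} = \left(- \frac{1}{5}\right) \left(-1\right) = \frac{1}{5} \approx 0.2$)
$d{\left(y,C \right)} = -11$ ($d{\left(y,C \right)} = -8 - 3 = -11$)
$W{\left(Z,Q \right)} = \sqrt{\frac{1}{5} + Q}$
$\left(294 + W{\left(-10,d{\left(1,-5 \right)} \right)}\right) \left(-1422\right) = \left(294 + \frac{\sqrt{5 + 25 \left(-11\right)}}{5}\right) \left(-1422\right) = \left(294 + \frac{\sqrt{5 - 275}}{5}\right) \left(-1422\right) = \left(294 + \frac{\sqrt{-270}}{5}\right) \left(-1422\right) = \left(294 + \frac{3 i \sqrt{30}}{5}\right) \left(-1422\right) = -418068 - \frac{4266 i \sqrt{30}}{5}$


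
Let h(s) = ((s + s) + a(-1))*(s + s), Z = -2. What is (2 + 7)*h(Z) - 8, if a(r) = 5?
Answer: -44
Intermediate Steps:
h(s) = 2*s*(5 + 2*s) (h(s) = ((s + s) + 5)*(s + s) = (2*s + 5)*(2*s) = (5 + 2*s)*(2*s) = 2*s*(5 + 2*s))
(2 + 7)*h(Z) - 8 = (2 + 7)*(2*(-2)*(5 + 2*(-2))) - 8 = 9*(2*(-2)*(5 - 4)) - 8 = 9*(2*(-2)*1) - 8 = 9*(-4) - 8 = -36 - 8 = -44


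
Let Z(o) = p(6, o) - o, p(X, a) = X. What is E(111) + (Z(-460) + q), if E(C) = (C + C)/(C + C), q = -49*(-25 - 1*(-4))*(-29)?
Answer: -29374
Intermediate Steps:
q = -29841 (q = -49*(-25 + 4)*(-29) = -49*(-21)*(-29) = 1029*(-29) = -29841)
Z(o) = 6 - o
E(C) = 1 (E(C) = (2*C)/((2*C)) = (2*C)*(1/(2*C)) = 1)
E(111) + (Z(-460) + q) = 1 + ((6 - 1*(-460)) - 29841) = 1 + ((6 + 460) - 29841) = 1 + (466 - 29841) = 1 - 29375 = -29374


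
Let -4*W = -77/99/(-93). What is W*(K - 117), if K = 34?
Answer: 581/3348 ≈ 0.17354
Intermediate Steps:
W = -7/3348 (W = -(-77/99)/(4*(-93)) = -(-77*1/99)*(-1)/(4*93) = -(-7)*(-1)/(36*93) = -1/4*7/837 = -7/3348 ≈ -0.0020908)
W*(K - 117) = -7*(34 - 117)/3348 = -7/3348*(-83) = 581/3348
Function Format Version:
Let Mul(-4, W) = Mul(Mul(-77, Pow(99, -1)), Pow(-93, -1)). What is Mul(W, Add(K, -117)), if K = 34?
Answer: Rational(581, 3348) ≈ 0.17354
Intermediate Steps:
W = Rational(-7, 3348) (W = Mul(Rational(-1, 4), Mul(Mul(-77, Pow(99, -1)), Pow(-93, -1))) = Mul(Rational(-1, 4), Mul(Mul(-77, Rational(1, 99)), Rational(-1, 93))) = Mul(Rational(-1, 4), Mul(Rational(-7, 9), Rational(-1, 93))) = Mul(Rational(-1, 4), Rational(7, 837)) = Rational(-7, 3348) ≈ -0.0020908)
Mul(W, Add(K, -117)) = Mul(Rational(-7, 3348), Add(34, -117)) = Mul(Rational(-7, 3348), -83) = Rational(581, 3348)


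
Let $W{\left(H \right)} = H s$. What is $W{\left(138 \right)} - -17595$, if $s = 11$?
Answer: $19113$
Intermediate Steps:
$W{\left(H \right)} = 11 H$ ($W{\left(H \right)} = H 11 = 11 H$)
$W{\left(138 \right)} - -17595 = 11 \cdot 138 - -17595 = 1518 + 17595 = 19113$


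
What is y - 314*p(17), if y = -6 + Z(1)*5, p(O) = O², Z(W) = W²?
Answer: -90747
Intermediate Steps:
y = -1 (y = -6 + 1²*5 = -6 + 1*5 = -6 + 5 = -1)
y - 314*p(17) = -1 - 314*17² = -1 - 314*289 = -1 - 90746 = -90747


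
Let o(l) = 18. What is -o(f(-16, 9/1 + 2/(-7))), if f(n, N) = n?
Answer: -18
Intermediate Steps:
-o(f(-16, 9/1 + 2/(-7))) = -1*18 = -18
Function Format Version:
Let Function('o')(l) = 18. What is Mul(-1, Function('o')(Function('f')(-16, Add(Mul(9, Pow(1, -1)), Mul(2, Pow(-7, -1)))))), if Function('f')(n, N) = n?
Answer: -18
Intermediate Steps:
Mul(-1, Function('o')(Function('f')(-16, Add(Mul(9, Pow(1, -1)), Mul(2, Pow(-7, -1)))))) = Mul(-1, 18) = -18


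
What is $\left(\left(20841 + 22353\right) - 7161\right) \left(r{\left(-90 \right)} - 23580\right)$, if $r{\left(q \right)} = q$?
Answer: $-852901110$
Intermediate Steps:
$\left(\left(20841 + 22353\right) - 7161\right) \left(r{\left(-90 \right)} - 23580\right) = \left(\left(20841 + 22353\right) - 7161\right) \left(-90 - 23580\right) = \left(43194 - 7161\right) \left(-23670\right) = 36033 \left(-23670\right) = -852901110$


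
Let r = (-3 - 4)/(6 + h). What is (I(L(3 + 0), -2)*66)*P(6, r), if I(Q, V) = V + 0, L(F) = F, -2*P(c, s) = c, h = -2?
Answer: 396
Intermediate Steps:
r = -7/4 (r = (-3 - 4)/(6 - 2) = -7/4 ≈ -1.7500)
P(c, s) = -c/2
I(Q, V) = V
(I(L(3 + 0), -2)*66)*P(6, r) = (-2*66)*(-½*6) = -132*(-3) = 396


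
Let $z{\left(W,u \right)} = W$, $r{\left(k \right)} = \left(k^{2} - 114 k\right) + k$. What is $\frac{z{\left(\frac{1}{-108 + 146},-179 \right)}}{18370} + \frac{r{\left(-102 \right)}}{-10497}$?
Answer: $- \frac{5102815101}{2442511940} \approx -2.0892$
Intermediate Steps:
$r{\left(k \right)} = k^{2} - 113 k$
$\frac{z{\left(\frac{1}{-108 + 146},-179 \right)}}{18370} + \frac{r{\left(-102 \right)}}{-10497} = \frac{1}{\left(-108 + 146\right) 18370} + \frac{\left(-102\right) \left(-113 - 102\right)}{-10497} = \frac{1}{38} \cdot \frac{1}{18370} + \left(-102\right) \left(-215\right) \left(- \frac{1}{10497}\right) = \frac{1}{38} \cdot \frac{1}{18370} + 21930 \left(- \frac{1}{10497}\right) = \frac{1}{698060} - \frac{7310}{3499} = - \frac{5102815101}{2442511940}$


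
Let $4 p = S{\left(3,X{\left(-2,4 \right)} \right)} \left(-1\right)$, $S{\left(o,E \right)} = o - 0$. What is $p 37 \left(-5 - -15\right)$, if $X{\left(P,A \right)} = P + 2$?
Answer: $- \frac{555}{2} \approx -277.5$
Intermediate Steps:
$X{\left(P,A \right)} = 2 + P$
$S{\left(o,E \right)} = o$ ($S{\left(o,E \right)} = o + 0 = o$)
$p = - \frac{3}{4}$ ($p = \frac{3 \left(-1\right)}{4} = \frac{1}{4} \left(-3\right) = - \frac{3}{4} \approx -0.75$)
$p 37 \left(-5 - -15\right) = \left(- \frac{3}{4}\right) 37 \left(-5 - -15\right) = - \frac{111 \left(-5 + 15\right)}{4} = \left(- \frac{111}{4}\right) 10 = - \frac{555}{2}$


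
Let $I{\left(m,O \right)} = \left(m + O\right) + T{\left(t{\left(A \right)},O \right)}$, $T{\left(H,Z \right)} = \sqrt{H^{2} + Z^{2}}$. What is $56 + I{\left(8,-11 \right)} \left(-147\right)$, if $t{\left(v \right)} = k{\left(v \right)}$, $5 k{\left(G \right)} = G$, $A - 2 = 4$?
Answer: $497 - \frac{147 \sqrt{3061}}{5} \approx -1129.6$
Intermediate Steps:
$A = 6$ ($A = 2 + 4 = 6$)
$k{\left(G \right)} = \frac{G}{5}$
$t{\left(v \right)} = \frac{v}{5}$
$I{\left(m,O \right)} = O + m + \sqrt{\frac{36}{25} + O^{2}}$ ($I{\left(m,O \right)} = \left(m + O\right) + \sqrt{\left(\frac{1}{5} \cdot 6\right)^{2} + O^{2}} = \left(O + m\right) + \sqrt{\left(\frac{6}{5}\right)^{2} + O^{2}} = \left(O + m\right) + \sqrt{\frac{36}{25} + O^{2}} = O + m + \sqrt{\frac{36}{25} + O^{2}}$)
$56 + I{\left(8,-11 \right)} \left(-147\right) = 56 + \left(-11 + 8 + \frac{\sqrt{36 + 25 \left(-11\right)^{2}}}{5}\right) \left(-147\right) = 56 + \left(-11 + 8 + \frac{\sqrt{36 + 25 \cdot 121}}{5}\right) \left(-147\right) = 56 + \left(-11 + 8 + \frac{\sqrt{36 + 3025}}{5}\right) \left(-147\right) = 56 + \left(-11 + 8 + \frac{\sqrt{3061}}{5}\right) \left(-147\right) = 56 + \left(-3 + \frac{\sqrt{3061}}{5}\right) \left(-147\right) = 56 + \left(441 - \frac{147 \sqrt{3061}}{5}\right) = 497 - \frac{147 \sqrt{3061}}{5}$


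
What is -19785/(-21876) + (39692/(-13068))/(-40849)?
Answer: 880199397901/973144256436 ≈ 0.90449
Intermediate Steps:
-19785/(-21876) + (39692/(-13068))/(-40849) = -19785*(-1/21876) + (39692*(-1/13068))*(-1/40849) = 6595/7292 - 9923/3267*(-1/40849) = 6595/7292 + 9923/133453683 = 880199397901/973144256436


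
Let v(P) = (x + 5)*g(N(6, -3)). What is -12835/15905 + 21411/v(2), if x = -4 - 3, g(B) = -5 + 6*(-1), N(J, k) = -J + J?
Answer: 68051917/69982 ≈ 972.42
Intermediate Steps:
N(J, k) = 0
g(B) = -11 (g(B) = -5 - 6 = -11)
x = -7
v(P) = 22 (v(P) = (-7 + 5)*(-11) = -2*(-11) = 22)
-12835/15905 + 21411/v(2) = -12835/15905 + 21411/22 = -12835*1/15905 + 21411*(1/22) = -2567/3181 + 21411/22 = 68051917/69982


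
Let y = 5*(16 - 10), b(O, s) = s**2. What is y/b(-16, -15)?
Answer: 2/15 ≈ 0.13333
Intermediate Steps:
y = 30 (y = 5*6 = 30)
y/b(-16, -15) = 30/((-15)**2) = 30/225 = 30*(1/225) = 2/15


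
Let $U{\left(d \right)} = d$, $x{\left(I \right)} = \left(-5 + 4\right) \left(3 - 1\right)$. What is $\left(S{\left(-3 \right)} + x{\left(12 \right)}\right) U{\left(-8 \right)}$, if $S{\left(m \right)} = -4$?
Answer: $48$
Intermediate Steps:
$x{\left(I \right)} = -2$ ($x{\left(I \right)} = \left(-1\right) 2 = -2$)
$\left(S{\left(-3 \right)} + x{\left(12 \right)}\right) U{\left(-8 \right)} = \left(-4 - 2\right) \left(-8\right) = \left(-6\right) \left(-8\right) = 48$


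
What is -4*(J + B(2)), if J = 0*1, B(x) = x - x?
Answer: 0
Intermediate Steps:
B(x) = 0
J = 0
-4*(J + B(2)) = -4*(0 + 0) = -4*0 = 0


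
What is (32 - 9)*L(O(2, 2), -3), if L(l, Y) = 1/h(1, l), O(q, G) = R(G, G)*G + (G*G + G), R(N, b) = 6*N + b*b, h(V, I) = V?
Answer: 23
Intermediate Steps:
R(N, b) = b² + 6*N (R(N, b) = 6*N + b² = b² + 6*N)
O(q, G) = G + G² + G*(G² + 6*G) (O(q, G) = (G² + 6*G)*G + (G*G + G) = G*(G² + 6*G) + (G² + G) = G*(G² + 6*G) + (G + G²) = G + G² + G*(G² + 6*G))
L(l, Y) = 1 (L(l, Y) = 1/1 = 1)
(32 - 9)*L(O(2, 2), -3) = (32 - 9)*1 = 23*1 = 23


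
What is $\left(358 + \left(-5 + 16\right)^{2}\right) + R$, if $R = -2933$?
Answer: $-2454$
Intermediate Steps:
$\left(358 + \left(-5 + 16\right)^{2}\right) + R = \left(358 + \left(-5 + 16\right)^{2}\right) - 2933 = \left(358 + 11^{2}\right) - 2933 = \left(358 + 121\right) - 2933 = 479 - 2933 = -2454$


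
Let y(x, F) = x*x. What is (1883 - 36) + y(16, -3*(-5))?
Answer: 2103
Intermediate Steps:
y(x, F) = x**2
(1883 - 36) + y(16, -3*(-5)) = (1883 - 36) + 16**2 = 1847 + 256 = 2103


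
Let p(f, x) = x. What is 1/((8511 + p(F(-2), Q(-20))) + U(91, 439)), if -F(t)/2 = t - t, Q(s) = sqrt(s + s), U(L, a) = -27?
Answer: 2121/17994574 - I*sqrt(10)/35989148 ≈ 0.00011787 - 8.7868e-8*I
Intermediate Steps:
Q(s) = sqrt(2)*sqrt(s) (Q(s) = sqrt(2*s) = sqrt(2)*sqrt(s))
F(t) = 0 (F(t) = -2*(t - t) = -2*0 = 0)
1/((8511 + p(F(-2), Q(-20))) + U(91, 439)) = 1/((8511 + sqrt(2)*sqrt(-20)) - 27) = 1/((8511 + sqrt(2)*(2*I*sqrt(5))) - 27) = 1/((8511 + 2*I*sqrt(10)) - 27) = 1/(8484 + 2*I*sqrt(10))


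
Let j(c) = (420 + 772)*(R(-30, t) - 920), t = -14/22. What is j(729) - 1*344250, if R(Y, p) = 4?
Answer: -1436122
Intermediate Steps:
t = -7/11 (t = -14*1/22 = -7/11 ≈ -0.63636)
j(c) = -1091872 (j(c) = (420 + 772)*(4 - 920) = 1192*(-916) = -1091872)
j(729) - 1*344250 = -1091872 - 1*344250 = -1091872 - 344250 = -1436122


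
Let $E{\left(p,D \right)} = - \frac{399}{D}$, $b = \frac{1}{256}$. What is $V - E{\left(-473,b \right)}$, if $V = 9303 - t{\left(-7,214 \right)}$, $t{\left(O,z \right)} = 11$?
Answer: $111436$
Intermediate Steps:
$b = \frac{1}{256} \approx 0.0039063$
$V = 9292$ ($V = 9303 - 11 = 9292$)
$V - E{\left(-473,b \right)} = 9292 - - 399 \frac{1}{\frac{1}{256}} = 9292 - \left(-399\right) 256 = 9292 - -102144 = 9292 + 102144 = 111436$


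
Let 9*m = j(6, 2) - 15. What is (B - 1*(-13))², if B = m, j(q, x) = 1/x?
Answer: 42025/324 ≈ 129.71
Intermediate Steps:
m = -29/18 (m = (1/2 - 15)/9 = (½ - 15)/9 = (⅑)*(-29/2) = -29/18 ≈ -1.6111)
B = -29/18 ≈ -1.6111
(B - 1*(-13))² = (-29/18 - 1*(-13))² = (-29/18 + 13)² = (205/18)² = 42025/324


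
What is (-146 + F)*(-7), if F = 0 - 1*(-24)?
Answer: 854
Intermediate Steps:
F = 24 (F = 0 + 24 = 24)
(-146 + F)*(-7) = (-146 + 24)*(-7) = -122*(-7) = 854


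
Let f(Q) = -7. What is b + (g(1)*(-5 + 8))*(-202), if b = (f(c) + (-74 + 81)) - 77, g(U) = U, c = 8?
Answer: -683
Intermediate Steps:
b = -77 (b = (-7 + (-74 + 81)) - 77 = (-7 + 7) - 77 = 0 - 77 = -77)
b + (g(1)*(-5 + 8))*(-202) = -77 + (1*(-5 + 8))*(-202) = -77 + (1*3)*(-202) = -77 + 3*(-202) = -77 - 606 = -683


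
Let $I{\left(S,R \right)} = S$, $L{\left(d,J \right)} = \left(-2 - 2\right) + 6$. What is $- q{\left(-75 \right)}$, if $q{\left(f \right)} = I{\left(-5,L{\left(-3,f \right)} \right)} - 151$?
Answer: $156$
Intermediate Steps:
$L{\left(d,J \right)} = 2$ ($L{\left(d,J \right)} = -4 + 6 = 2$)
$q{\left(f \right)} = -156$ ($q{\left(f \right)} = -5 - 151 = -156$)
$- q{\left(-75 \right)} = \left(-1\right) \left(-156\right) = 156$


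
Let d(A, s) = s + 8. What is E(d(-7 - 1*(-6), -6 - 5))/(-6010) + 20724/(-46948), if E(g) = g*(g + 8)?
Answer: -562941/1282534 ≈ -0.43893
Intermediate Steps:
d(A, s) = 8 + s
E(g) = g*(8 + g)
E(d(-7 - 1*(-6), -6 - 5))/(-6010) + 20724/(-46948) = ((8 + (-6 - 5))*(8 + (8 + (-6 - 5))))/(-6010) + 20724/(-46948) = ((8 - 11)*(8 + (8 - 11)))*(-1/6010) + 20724*(-1/46948) = -3*(8 - 3)*(-1/6010) - 471/1067 = -3*5*(-1/6010) - 471/1067 = -15*(-1/6010) - 471/1067 = 3/1202 - 471/1067 = -562941/1282534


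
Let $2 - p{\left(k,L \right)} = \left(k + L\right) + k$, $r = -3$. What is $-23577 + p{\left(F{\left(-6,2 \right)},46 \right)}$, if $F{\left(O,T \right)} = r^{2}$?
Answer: $-23639$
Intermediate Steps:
$F{\left(O,T \right)} = 9$ ($F{\left(O,T \right)} = \left(-3\right)^{2} = 9$)
$p{\left(k,L \right)} = 2 - L - 2 k$ ($p{\left(k,L \right)} = 2 - \left(\left(k + L\right) + k\right) = 2 - \left(\left(L + k\right) + k\right) = 2 - \left(L + 2 k\right) = 2 - L - 2 k$)
$-23577 + p{\left(F{\left(-6,2 \right)},46 \right)} = -23577 - 62 = -23639$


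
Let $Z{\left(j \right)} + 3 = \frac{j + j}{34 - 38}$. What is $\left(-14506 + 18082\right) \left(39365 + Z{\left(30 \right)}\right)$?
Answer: $140704872$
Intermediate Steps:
$Z{\left(j \right)} = -3 - \frac{j}{2}$ ($Z{\left(j \right)} = -3 + \frac{j + j}{34 - 38} = -3 + \frac{2 j}{-4} = -3 + 2 j \left(- \frac{1}{4}\right) = -3 - \frac{j}{2}$)
$\left(-14506 + 18082\right) \left(39365 + Z{\left(30 \right)}\right) = \left(-14506 + 18082\right) \left(39365 - 18\right) = 3576 \left(39365 - 18\right) = 3576 \cdot 39347 = 140704872$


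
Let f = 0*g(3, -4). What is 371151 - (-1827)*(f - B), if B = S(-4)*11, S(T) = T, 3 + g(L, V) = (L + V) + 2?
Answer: 451539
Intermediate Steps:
g(L, V) = -1 + L + V (g(L, V) = -3 + ((L + V) + 2) = -3 + (2 + L + V) = -1 + L + V)
f = 0 (f = 0*(-1 + 3 - 4) = 0*(-2) = 0)
B = -44 (B = -4*11 = -44)
371151 - (-1827)*(f - B) = 371151 - (-1827)*(0 - 1*(-44)) = 371151 - (-1827)*(0 + 44) = 371151 - (-1827)*44 = 371151 - 1*(-80388) = 371151 + 80388 = 451539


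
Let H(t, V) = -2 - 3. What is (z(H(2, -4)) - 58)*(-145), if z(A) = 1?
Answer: 8265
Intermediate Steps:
H(t, V) = -5
(z(H(2, -4)) - 58)*(-145) = (1 - 58)*(-145) = -57*(-145) = 8265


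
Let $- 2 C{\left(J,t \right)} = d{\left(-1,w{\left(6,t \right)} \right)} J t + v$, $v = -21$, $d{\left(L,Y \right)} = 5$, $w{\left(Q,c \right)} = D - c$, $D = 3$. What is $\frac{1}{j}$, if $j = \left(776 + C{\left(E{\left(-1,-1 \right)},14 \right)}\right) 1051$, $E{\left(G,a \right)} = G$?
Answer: $\frac{2}{1726793} \approx 1.1582 \cdot 10^{-6}$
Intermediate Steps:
$w{\left(Q,c \right)} = 3 - c$
$C{\left(J,t \right)} = \frac{21}{2} - \frac{5 J t}{2}$ ($C{\left(J,t \right)} = - \frac{5 J t - 21}{2} = - \frac{-21 + 5 J t}{2} = \frac{21}{2} - \frac{5 J t}{2}$)
$j = \frac{1726793}{2}$ ($j = \left(776 - \left(- \frac{21}{2} - 35\right)\right) 1051 = \left(776 + \left(\frac{21}{2} + 35\right)\right) 1051 = \left(776 + \frac{91}{2}\right) 1051 = \frac{1643}{2} \cdot 1051 = \frac{1726793}{2} \approx 8.634 \cdot 10^{5}$)
$\frac{1}{j} = \frac{1}{\frac{1726793}{2}} = \frac{2}{1726793}$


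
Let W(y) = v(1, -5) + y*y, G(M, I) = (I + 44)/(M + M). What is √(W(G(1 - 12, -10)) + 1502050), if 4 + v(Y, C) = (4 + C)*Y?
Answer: √181747734/11 ≈ 1225.6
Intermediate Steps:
v(Y, C) = -4 + Y*(4 + C) (v(Y, C) = -4 + (4 + C)*Y = -4 + Y*(4 + C))
G(M, I) = (44 + I)/(2*M) (G(M, I) = (44 + I)/((2*M)) = (44 + I)*(1/(2*M)) = (44 + I)/(2*M))
W(y) = -5 + y² (W(y) = (-4 + 4*1 - 5*1) + y*y = (-4 + 4 - 5) + y² = -5 + y²)
√(W(G(1 - 12, -10)) + 1502050) = √((-5 + ((44 - 10)/(2*(1 - 12)))²) + 1502050) = √((-5 + ((½)*34/(-11))²) + 1502050) = √((-5 + ((½)*(-1/11)*34)²) + 1502050) = √((-5 + (-17/11)²) + 1502050) = √((-5 + 289/121) + 1502050) = √(-316/121 + 1502050) = √(181747734/121) = √181747734/11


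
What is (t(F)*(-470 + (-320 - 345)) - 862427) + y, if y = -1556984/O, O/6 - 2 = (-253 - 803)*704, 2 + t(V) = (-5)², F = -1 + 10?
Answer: -990830965510/1115133 ≈ -8.8853e+5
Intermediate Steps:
F = 9
t(V) = 23 (t(V) = -2 + (-5)² = -2 + 25 = 23)
O = -4460532 (O = 12 + 6*((-253 - 803)*704) = 12 + 6*(-1056*704) = 12 + 6*(-743424) = 12 - 4460544 = -4460532)
y = 389246/1115133 (y = -1556984/(-4460532) = -1556984*(-1/4460532) = 389246/1115133 ≈ 0.34906)
(t(F)*(-470 + (-320 - 345)) - 862427) + y = (23*(-470 + (-320 - 345)) - 862427) + 389246/1115133 = (23*(-470 - 665) - 862427) + 389246/1115133 = (23*(-1135) - 862427) + 389246/1115133 = (-26105 - 862427) + 389246/1115133 = -888532 + 389246/1115133 = -990830965510/1115133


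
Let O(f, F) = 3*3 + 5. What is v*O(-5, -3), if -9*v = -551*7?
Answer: 53998/9 ≈ 5999.8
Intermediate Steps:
v = 3857/9 (v = -(-551)*7/9 = -1/9*(-3857) = 3857/9 ≈ 428.56)
O(f, F) = 14 (O(f, F) = 9 + 5 = 14)
v*O(-5, -3) = (3857/9)*14 = 53998/9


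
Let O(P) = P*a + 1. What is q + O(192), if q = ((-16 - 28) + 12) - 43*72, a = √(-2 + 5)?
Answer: -3127 + 192*√3 ≈ -2794.4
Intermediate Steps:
a = √3 ≈ 1.7320
q = -3128 (q = (-44 + 12) - 3096 = -32 - 3096 = -3128)
O(P) = 1 + P*√3 (O(P) = P*√3 + 1 = 1 + P*√3)
q + O(192) = -3128 + (1 + 192*√3) = -3127 + 192*√3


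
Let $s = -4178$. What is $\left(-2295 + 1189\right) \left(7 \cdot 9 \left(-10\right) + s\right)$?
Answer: $5317648$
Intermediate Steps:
$\left(-2295 + 1189\right) \left(7 \cdot 9 \left(-10\right) + s\right) = \left(-2295 + 1189\right) \left(7 \cdot 9 \left(-10\right) - 4178\right) = - 1106 \left(63 \left(-10\right) - 4178\right) = - 1106 \left(-630 - 4178\right) = \left(-1106\right) \left(-4808\right) = 5317648$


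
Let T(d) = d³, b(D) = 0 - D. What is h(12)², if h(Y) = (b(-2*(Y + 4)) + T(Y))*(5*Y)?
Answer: 11151360000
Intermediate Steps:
b(D) = -D
h(Y) = 5*Y*(8 + Y³ + 2*Y) (h(Y) = (-(-2)*(Y + 4) + Y³)*(5*Y) = (-(-2)*(4 + Y) + Y³)*(5*Y) = (-(-8 - 2*Y) + Y³)*(5*Y) = ((8 + 2*Y) + Y³)*(5*Y) = (8 + Y³ + 2*Y)*(5*Y) = 5*Y*(8 + Y³ + 2*Y))
h(12)² = (5*12*(8 + 12³ + 2*12))² = (5*12*(8 + 1728 + 24))² = (5*12*1760)² = 105600² = 11151360000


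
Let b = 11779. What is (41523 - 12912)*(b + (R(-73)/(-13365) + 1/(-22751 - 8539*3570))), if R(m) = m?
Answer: 6643359783785191/19712700 ≈ 3.3701e+8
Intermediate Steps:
(41523 - 12912)*(b + (R(-73)/(-13365) + 1/(-22751 - 8539*3570))) = (41523 - 12912)*(11779 + (-73/(-13365) + 1/(-22751 - 8539*3570))) = 28611*(11779 + (-73*(-1/13365) + (1/3570)/(-31290))) = 28611*(11779 + (73/13365 - 1/31290*1/3570)) = 28611*(11779 + (73/13365 - 1/111705300)) = 28611*(11779 + 181210523/33176474100) = 28611*(390785869634423/33176474100) = 6643359783785191/19712700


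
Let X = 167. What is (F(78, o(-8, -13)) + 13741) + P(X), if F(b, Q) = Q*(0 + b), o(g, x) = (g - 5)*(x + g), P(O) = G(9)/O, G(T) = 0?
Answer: 35035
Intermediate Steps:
P(O) = 0 (P(O) = 0/O = 0)
o(g, x) = (-5 + g)*(g + x)
F(b, Q) = Q*b
(F(78, o(-8, -13)) + 13741) + P(X) = (((-8)**2 - 5*(-8) - 5*(-13) - 8*(-13))*78 + 13741) + 0 = ((64 + 40 + 65 + 104)*78 + 13741) + 0 = (273*78 + 13741) + 0 = (21294 + 13741) + 0 = 35035 + 0 = 35035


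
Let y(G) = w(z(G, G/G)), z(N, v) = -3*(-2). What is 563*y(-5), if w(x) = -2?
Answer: -1126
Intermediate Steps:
z(N, v) = 6
y(G) = -2
563*y(-5) = 563*(-2) = -1126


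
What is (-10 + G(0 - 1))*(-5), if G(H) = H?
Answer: 55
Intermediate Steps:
(-10 + G(0 - 1))*(-5) = (-10 + (0 - 1))*(-5) = (-10 - 1)*(-5) = -11*(-5) = 55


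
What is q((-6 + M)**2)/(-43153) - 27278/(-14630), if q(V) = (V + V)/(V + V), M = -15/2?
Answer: 53505132/28696745 ≈ 1.8645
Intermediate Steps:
M = -15/2 ≈ -7.5000
q(V) = 1 (q(V) = (2*V)/((2*V)) = (2*V)*(1/(2*V)) = 1)
q((-6 + M)**2)/(-43153) - 27278/(-14630) = 1/(-43153) - 27278/(-14630) = 1*(-1/43153) - 27278*(-1/14630) = -1/43153 + 13639/7315 = 53505132/28696745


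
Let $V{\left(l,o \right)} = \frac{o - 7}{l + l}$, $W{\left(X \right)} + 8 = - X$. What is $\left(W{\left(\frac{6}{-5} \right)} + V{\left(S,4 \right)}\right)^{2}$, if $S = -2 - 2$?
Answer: $\frac{66049}{1600} \approx 41.281$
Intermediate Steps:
$W{\left(X \right)} = -8 - X$
$S = -4$ ($S = -2 - 2 = -4$)
$V{\left(l,o \right)} = \frac{-7 + o}{2 l}$
$\left(W{\left(\frac{6}{-5} \right)} + V{\left(S,4 \right)}\right)^{2} = \left(\left(-8 - \frac{6}{-5}\right) + \frac{-7 + 4}{2 \left(-4\right)}\right)^{2} = \left(\left(-8 - 6 \left(- \frac{1}{5}\right)\right) + \frac{1}{2} \left(- \frac{1}{4}\right) \left(-3\right)\right)^{2} = \left(\left(-8 - - \frac{6}{5}\right) + \frac{3}{8}\right)^{2} = \left(\left(-8 + \frac{6}{5}\right) + \frac{3}{8}\right)^{2} = \left(- \frac{34}{5} + \frac{3}{8}\right)^{2} = \left(- \frac{257}{40}\right)^{2} = \frac{66049}{1600}$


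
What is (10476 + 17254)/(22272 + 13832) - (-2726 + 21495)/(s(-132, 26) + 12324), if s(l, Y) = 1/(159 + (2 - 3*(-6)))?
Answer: -30062271447/39822657844 ≈ -0.75490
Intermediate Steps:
s(l, Y) = 1/179 (s(l, Y) = 1/(159 + (2 + 18)) = 1/(159 + 20) = 1/179)
(10476 + 17254)/(22272 + 13832) - (-2726 + 21495)/(s(-132, 26) + 12324) = (10476 + 17254)/(22272 + 13832) - (-2726 + 21495)/(1/179 + 12324) = 27730/36104 - 18769/2205997/179 = 27730*(1/36104) - 18769*179/2205997 = 13865/18052 - 1*3359651/2205997 = 13865/18052 - 3359651/2205997 = -30062271447/39822657844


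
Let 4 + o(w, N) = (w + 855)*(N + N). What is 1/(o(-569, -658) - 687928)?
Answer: -1/1064308 ≈ -9.3958e-7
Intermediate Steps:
o(w, N) = -4 + 2*N*(855 + w) (o(w, N) = -4 + (w + 855)*(N + N) = -4 + (855 + w)*(2*N) = -4 + 2*N*(855 + w))
1/(o(-569, -658) - 687928) = 1/((-4 + 1710*(-658) + 2*(-658)*(-569)) - 687928) = 1/((-4 - 1125180 + 748804) - 687928) = 1/(-376380 - 687928) = 1/(-1064308) = -1/1064308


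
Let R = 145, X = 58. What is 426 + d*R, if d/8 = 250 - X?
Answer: 223146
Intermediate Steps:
d = 1536 (d = 8*(250 - 1*58) = 8*(250 - 58) = 8*192 = 1536)
426 + d*R = 426 + 1536*145 = 426 + 222720 = 223146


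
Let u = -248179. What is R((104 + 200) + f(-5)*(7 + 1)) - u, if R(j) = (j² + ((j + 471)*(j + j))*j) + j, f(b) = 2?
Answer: 162347699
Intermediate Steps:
R(j) = j + j² + 2*j²*(471 + j) (R(j) = (j² + ((471 + j)*(2*j))*j) + j = (j² + (2*j*(471 + j))*j) + j = (j² + 2*j²*(471 + j)) + j = j + j² + 2*j²*(471 + j))
R((104 + 200) + f(-5)*(7 + 1)) - u = ((104 + 200) + 2*(7 + 1))*(1 + 2*((104 + 200) + 2*(7 + 1))² + 943*((104 + 200) + 2*(7 + 1))) - 1*(-248179) = (304 + 2*8)*(1 + 2*(304 + 2*8)² + 943*(304 + 2*8)) + 248179 = (304 + 16)*(1 + 2*(304 + 16)² + 943*(304 + 16)) + 248179 = 320*(1 + 2*320² + 943*320) + 248179 = 320*(1 + 2*102400 + 301760) + 248179 = 320*(1 + 204800 + 301760) + 248179 = 320*506561 + 248179 = 162099520 + 248179 = 162347699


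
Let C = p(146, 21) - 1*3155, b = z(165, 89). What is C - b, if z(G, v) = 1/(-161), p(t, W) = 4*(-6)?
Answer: -511818/161 ≈ -3179.0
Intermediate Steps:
p(t, W) = -24
z(G, v) = -1/161
b = -1/161 ≈ -0.0062112
C = -3179 (C = -24 - 1*3155 = -24 - 3155 = -3179)
C - b = -3179 - 1*(-1/161) = -3179 + 1/161 = -511818/161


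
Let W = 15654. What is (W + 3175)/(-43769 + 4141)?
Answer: -18829/39628 ≈ -0.47514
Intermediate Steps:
(W + 3175)/(-43769 + 4141) = (15654 + 3175)/(-43769 + 4141) = 18829/(-39628) = 18829*(-1/39628) = -18829/39628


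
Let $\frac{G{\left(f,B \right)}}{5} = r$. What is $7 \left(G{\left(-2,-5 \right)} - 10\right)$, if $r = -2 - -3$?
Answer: $-35$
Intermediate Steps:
$r = 1$ ($r = -2 + 3 = 1$)
$G{\left(f,B \right)} = 5$ ($G{\left(f,B \right)} = 5 \cdot 1 = 5$)
$7 \left(G{\left(-2,-5 \right)} - 10\right) = 7 \left(5 - 10\right) = 7 \left(-5\right) = -35$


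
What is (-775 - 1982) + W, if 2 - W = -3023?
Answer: 268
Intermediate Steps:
W = 3025 (W = 2 - 1*(-3023) = 2 + 3023 = 3025)
(-775 - 1982) + W = (-775 - 1982) + 3025 = -2757 + 3025 = 268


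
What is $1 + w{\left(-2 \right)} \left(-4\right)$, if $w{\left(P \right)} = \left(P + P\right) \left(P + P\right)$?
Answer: $-63$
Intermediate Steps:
$w{\left(P \right)} = 4 P^{2}$ ($w{\left(P \right)} = 2 P 2 P = 4 P^{2}$)
$1 + w{\left(-2 \right)} \left(-4\right) = 1 + 4 \left(-2\right)^{2} \left(-4\right) = 1 + 4 \cdot 4 \left(-4\right) = 1 + 16 \left(-4\right) = 1 - 64 = -63$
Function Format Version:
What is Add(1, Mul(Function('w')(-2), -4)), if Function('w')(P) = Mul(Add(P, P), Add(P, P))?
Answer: -63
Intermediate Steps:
Function('w')(P) = Mul(4, Pow(P, 2)) (Function('w')(P) = Mul(Mul(2, P), Mul(2, P)) = Mul(4, Pow(P, 2)))
Add(1, Mul(Function('w')(-2), -4)) = Add(1, Mul(Mul(4, Pow(-2, 2)), -4)) = Add(1, Mul(Mul(4, 4), -4)) = Add(1, Mul(16, -4)) = Add(1, -64) = -63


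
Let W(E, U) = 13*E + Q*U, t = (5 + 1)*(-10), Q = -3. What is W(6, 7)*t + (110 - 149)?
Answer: -3459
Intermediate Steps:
t = -60 (t = 6*(-10) = -60)
W(E, U) = -3*U + 13*E (W(E, U) = 13*E - 3*U = -3*U + 13*E)
W(6, 7)*t + (110 - 149) = (-3*7 + 13*6)*(-60) + (110 - 149) = (-21 + 78)*(-60) - 39 = 57*(-60) - 39 = -3420 - 39 = -3459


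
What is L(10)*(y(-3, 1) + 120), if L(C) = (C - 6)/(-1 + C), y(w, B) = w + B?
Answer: 472/9 ≈ 52.444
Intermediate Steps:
y(w, B) = B + w
L(C) = (-6 + C)/(-1 + C)
L(10)*(y(-3, 1) + 120) = ((-6 + 10)/(-1 + 10))*((1 - 3) + 120) = (4/9)*(-2 + 120) = ((⅑)*4)*118 = (4/9)*118 = 472/9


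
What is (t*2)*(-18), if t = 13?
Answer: -468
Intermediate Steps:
(t*2)*(-18) = (13*2)*(-18) = 26*(-18) = -468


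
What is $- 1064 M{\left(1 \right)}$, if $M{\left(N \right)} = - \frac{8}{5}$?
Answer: $\frac{8512}{5} \approx 1702.4$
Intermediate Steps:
$M{\left(N \right)} = - \frac{8}{5}$ ($M{\left(N \right)} = \left(-8\right) \frac{1}{5} = - \frac{8}{5}$)
$- 1064 M{\left(1 \right)} = \left(-1064\right) \left(- \frac{8}{5}\right) = \frac{8512}{5}$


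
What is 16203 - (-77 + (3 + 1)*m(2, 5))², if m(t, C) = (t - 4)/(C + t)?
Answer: 494738/49 ≈ 10097.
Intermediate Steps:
m(t, C) = (-4 + t)/(C + t)
16203 - (-77 + (3 + 1)*m(2, 5))² = 16203 - (-77 + (3 + 1)*((-4 + 2)/(5 + 2)))² = 16203 - (-77 + 4*(-2/7))² = 16203 - (-77 - 8/7)² = 16203 - (-547/7)² = 16203 - 1*299209/49 = 16203 - 299209/49 = 494738/49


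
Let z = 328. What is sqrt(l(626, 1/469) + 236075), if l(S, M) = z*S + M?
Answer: 2*sqrt(24272861438)/469 ≈ 664.38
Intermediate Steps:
l(S, M) = M + 328*S (l(S, M) = 328*S + M = M + 328*S)
sqrt(l(626, 1/469) + 236075) = sqrt((1/469 + 328*626) + 236075) = sqrt((1/469 + 205328) + 236075) = sqrt(96298833/469 + 236075) = sqrt(207018008/469) = 2*sqrt(24272861438)/469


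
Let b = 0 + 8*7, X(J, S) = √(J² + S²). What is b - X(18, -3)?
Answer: 56 - 3*√37 ≈ 37.752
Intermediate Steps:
b = 56 (b = 0 + 56 = 56)
b - X(18, -3) = 56 - √(18² + (-3)²) = 56 - √(324 + 9) = 56 - √333 = 56 - 3*√37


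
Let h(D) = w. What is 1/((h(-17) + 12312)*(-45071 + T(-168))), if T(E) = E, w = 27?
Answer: -1/558204021 ≈ -1.7915e-9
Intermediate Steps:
h(D) = 27
1/((h(-17) + 12312)*(-45071 + T(-168))) = 1/((27 + 12312)*(-45071 - 168)) = 1/(12339*(-45239)) = 1/(-558204021) = -1/558204021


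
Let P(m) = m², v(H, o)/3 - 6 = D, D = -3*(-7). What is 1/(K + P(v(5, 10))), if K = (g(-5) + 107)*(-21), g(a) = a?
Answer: 1/4419 ≈ 0.00022630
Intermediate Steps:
D = 21
v(H, o) = 81 (v(H, o) = 18 + 3*21 = 18 + 63 = 81)
K = -2142 (K = (-5 + 107)*(-21) = 102*(-21) = -2142)
1/(K + P(v(5, 10))) = 1/(-2142 + 81²) = 1/(-2142 + 6561) = 1/4419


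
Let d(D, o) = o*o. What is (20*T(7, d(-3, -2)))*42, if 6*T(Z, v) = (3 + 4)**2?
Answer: 6860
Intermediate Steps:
d(D, o) = o**2
T(Z, v) = 49/6 (T(Z, v) = (3 + 4)**2/6 = (1/6)*7**2 = (1/6)*49 = 49/6)
(20*T(7, d(-3, -2)))*42 = (20*(49/6))*42 = (490/3)*42 = 6860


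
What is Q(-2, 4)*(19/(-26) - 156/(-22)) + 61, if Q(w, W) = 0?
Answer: 61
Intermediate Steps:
Q(-2, 4)*(19/(-26) - 156/(-22)) + 61 = 0*(19/(-26) - 156/(-22)) + 61 = 0*(19*(-1/26) - 156*(-1/22)) + 61 = 0*(-19/26 + 78/11) + 61 = 0*(1819/286) + 61 = 0 + 61 = 61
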